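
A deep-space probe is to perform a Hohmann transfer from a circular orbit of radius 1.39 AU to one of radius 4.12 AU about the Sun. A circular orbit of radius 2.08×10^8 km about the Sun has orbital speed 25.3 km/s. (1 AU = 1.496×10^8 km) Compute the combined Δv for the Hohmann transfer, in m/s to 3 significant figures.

Δv = 9900 m/s

From the circular-orbit relation v² = μ/r at r = 2.08×10^8 km: μ = v²r = (25.3)² × 2.08×10^8 = 1.33139×10^11 km³/s².
In km: r₁ = 1.39 × 1.496×10^8 = 2.07944×10^8 km; r₂ = 4.12 × 1.496×10^8 = 6.16352×10^8 km.
Semi-major axis of the transfer orbit: a_t = (2.07944×10^8 + 6.16352×10^8)/2 = 4.12148×10^8 km.
At r₁ the circular-orbit speed is v₁ = √(μ/r₁) = 25.30 km/s.
On the transfer ellipse at r₁, v² = μ(2/r − 1/a) gives v_p = √[μ(2/r₁ − 1/a_t)] = 30.94 km/s.
First burn Δv₁ = |v_p − v₁| = 5.640 km/s.
At r₂, v₂ = √(μ/r₂) = 14.6973 km/s.
Transfer-orbit speed at r₂: v_a = √[μ(2/r₂ − 1/a_t)] = 10.4396 km/s.
Second burn Δv₂ = |v₂ − v_a| = 4.258 km/s.
Δv = Δv₁ + Δv₂ = 5.640 + 4.258 = 9.898 km/s.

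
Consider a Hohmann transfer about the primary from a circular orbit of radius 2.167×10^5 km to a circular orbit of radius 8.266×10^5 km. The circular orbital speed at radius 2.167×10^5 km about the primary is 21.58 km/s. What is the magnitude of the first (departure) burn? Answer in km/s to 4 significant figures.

From the circular-orbit relation v² = μ/r at r = 2.167×10^5 km: μ = v²r = (21.58)² × 2.167×10^5 = 1.00916×10^8 km³/s².
Transfer-ellipse semi-major axis a_t = (r₁ + r₂)/2 = (2.167×10^5 + 8.266×10^5)/2 = 5.2165×10^5 km.
On the circular orbit at r = 2.167×10^5 km, v_c = √(μ/r) = 21.580 km/s.
Vis-viva on the transfer ellipse at r = 2.167×10^5 km gives v_t = √[μ(2/r − 1/a_t)] = 27.165 km/s.
Δv₁ = |v_t − v_c| = |27.165 − 21.580| = 5.585 km/s.

Δv₁ = 5.585 km/s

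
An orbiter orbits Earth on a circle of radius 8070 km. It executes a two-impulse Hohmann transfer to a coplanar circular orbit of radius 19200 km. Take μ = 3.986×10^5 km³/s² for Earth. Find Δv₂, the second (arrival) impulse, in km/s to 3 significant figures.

Δv₂ = 1.05 km/s

Semi-major axis of the transfer orbit: a_t = (8070 + 19200)/2 = 13635 km.
Circular speed at r = 19200 km: v_c = √(μ/r) = 4.556 km/s.
Vis-viva on the transfer ellipse at r = 19200 km gives v_t = √[μ(2/r − 1/a_t)] = 3.505 km/s.
Δv₂ = |v_t − v_c| = |3.505 − 4.556| = 1.051 km/s.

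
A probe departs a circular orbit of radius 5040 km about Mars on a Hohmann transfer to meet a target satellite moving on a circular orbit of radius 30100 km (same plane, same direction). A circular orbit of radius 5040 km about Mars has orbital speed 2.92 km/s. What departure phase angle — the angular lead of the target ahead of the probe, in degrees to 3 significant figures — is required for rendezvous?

From the circular-orbit relation v² = μ/r at r = 5040 km: μ = v²r = (2.92)² × 5040 = 42973.1 km³/s².
The Hohmann ellipse has a_t = (r₁ + r₂)/2 = 17570 km.
The half-period of the transfer ellipse is t = π√(a_t³/μ) = 35295 s.
Target angular speed ω₂ = √(μ/r₂³) = 3.9696×10^-5 rad/s.
Angle swept by the target during transfer: ω₂·t = 1.4011 rad = 80.28°.
Arrival is 180° from departure on the ellipse, so φ = 180° − 80.28° = 99.7°.

φ = 99.7°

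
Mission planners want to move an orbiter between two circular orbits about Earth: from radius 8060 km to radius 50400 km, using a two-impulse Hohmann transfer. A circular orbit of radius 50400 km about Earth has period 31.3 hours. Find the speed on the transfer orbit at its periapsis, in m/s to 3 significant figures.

v = 9230 m/s

From Kepler's third law T² = 4π²r³/μ at r = 50400 km, T = 31.3 hours = 31.3 × 3600 s = 1.1268×10^5 s: μ = 4π²r³/T² = 3.98068×10^5 km³/s².
The Hohmann ellipse has a_t = (r₁ + r₂)/2 = 29230 km.
At periapsis, r = 8060 km.
From the vis-viva equation, v = √[μ(2/r − 1/a_t)] = 9.228 km/s.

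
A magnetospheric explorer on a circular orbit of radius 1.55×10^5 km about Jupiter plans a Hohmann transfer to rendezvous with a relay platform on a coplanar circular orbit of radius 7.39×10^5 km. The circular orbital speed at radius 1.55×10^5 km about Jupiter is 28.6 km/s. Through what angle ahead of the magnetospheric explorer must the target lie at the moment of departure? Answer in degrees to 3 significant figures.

From the circular-orbit relation v² = μ/r at r = 1.55×10^5 km: μ = v²r = (28.6)² × 1.55×10^5 = 1.26784×10^8 km³/s².
Semi-major axis of the transfer orbit: a_t = (1.550×10^5 + 7.390×10^5)/2 = 4.470×10^5 km.
Transfer time t = π√(a_t³/μ) = 83383 s.
The target's mean motion on its circular orbit is ω₂ = √(μ/r₂³) = 1.7724×10^-5 rad/s.
Angle swept by the target during transfer: ω₂·t = 1.478 rad = 84.68°.
Arrival is 180° from departure on the ellipse, so φ = 180° − 84.68° = 95.3°.

φ = 95.3°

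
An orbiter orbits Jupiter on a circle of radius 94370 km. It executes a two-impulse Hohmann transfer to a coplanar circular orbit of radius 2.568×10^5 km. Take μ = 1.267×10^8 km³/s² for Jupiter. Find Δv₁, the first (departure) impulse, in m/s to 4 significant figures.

Δv₁ = 7671 m/s

Transfer-ellipse semi-major axis a_t = (r₁ + r₂)/2 = (94370 + 2.568×10^5)/2 = 1.75585×10^5 km.
Circular speed at r = 94370 km: v_c = √(μ/r) = 36.641 km/s.
Transfer-orbit speed at the same r (vis-viva, a = a_t): v_t = √[μ(2/r − 1/a_t)] = 44.312 km/s.
Δv₁ = |v_t − v_c| = |44.312 − 36.641| = 7.671 km/s.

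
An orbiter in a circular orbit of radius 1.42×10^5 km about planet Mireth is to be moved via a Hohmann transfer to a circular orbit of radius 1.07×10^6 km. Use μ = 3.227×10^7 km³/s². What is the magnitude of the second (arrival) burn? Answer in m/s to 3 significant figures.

Δv₂ = 2830 m/s

The Hohmann ellipse has a_t = (r₁ + r₂)/2 = 6.060×10^5 km.
Circular speed at r = 1.070×10^6 km: v_c = √(μ/r) = 5.4917 km/s.
Vis-viva on the transfer ellipse at r = 1.070×10^6 km gives v_t = √[μ(2/r − 1/a_t)] = 2.6584 km/s.
Δv₂ = |v_t − v_c| = |2.6584 − 5.4917| = 2.833 km/s.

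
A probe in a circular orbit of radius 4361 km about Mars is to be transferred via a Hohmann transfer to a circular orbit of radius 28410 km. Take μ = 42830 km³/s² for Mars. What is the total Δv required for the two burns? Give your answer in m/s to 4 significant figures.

Semi-major axis of the transfer orbit: a_t = (4361 + 28410)/2 = 16385.5 km.
Circular speed at r₁: v₁ = √(μ/r₁) = √(42830/4361) = 3.13387 km/s.
On the transfer ellipse at r₁, v² = μ(2/r − 1/a) gives v_p = √[μ(2/r₁ − 1/a_t)] = 4.12655 km/s.
First burn Δv₁ = |v_p − v₁| = 0.9927 km/s.
Circular speed at r₂: v₂ = √(μ/r₂) = 1.2278 km/s.
Transfer-orbit speed at r₂: v_a = √[μ(2/r₂ − 1/a_t)] = 0.63343 km/s.
Second burn Δv₂ = |v₂ − v_a| = 0.5944 km/s.
Total Δv = Δv₁ + Δv₂ = 1.587 km/s.

Δv = 1587 m/s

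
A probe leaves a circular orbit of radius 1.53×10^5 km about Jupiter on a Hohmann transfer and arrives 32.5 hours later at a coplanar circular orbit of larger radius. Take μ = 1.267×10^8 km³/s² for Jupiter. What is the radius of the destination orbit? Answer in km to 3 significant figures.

Transfer time t = 32.5 hours = 1.170×10^5 s, and t = π√(a_t³/μ).
So a_t = (μ t²/π²)^(1/3) = (1.267×10^8 × (1.170×10^5)² / π²)^(1/3) = 5.6012×10^5 km.
Since a_t = (r₁ + r₂)/2, r₂ = 2a_t − r₁ = 2×5.6012×10^5 − 1.530×10^5 = 9.6724×10^5 km.

r₂ = 9.67×10^5 km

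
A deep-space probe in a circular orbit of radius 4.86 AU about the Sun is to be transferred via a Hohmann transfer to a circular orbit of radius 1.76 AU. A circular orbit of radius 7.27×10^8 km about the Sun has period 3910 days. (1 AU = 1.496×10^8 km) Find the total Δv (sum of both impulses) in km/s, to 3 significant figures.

From Kepler's third law T² = 4π²r³/μ at r = 7.27×10^8 km, T = 3910 days = 3910 × 86400 s = 3.37824×10^8 s: μ = 4π²r³/T² = 1.32917×10^11 km³/s².
In km: r₁ = 4.86 × 1.496×10^8 = 7.27056×10^8 km; r₂ = 1.76 × 1.496×10^8 = 2.63296×10^8 km.
Semi-major axis of the transfer orbit: a_t = (7.27056×10^8 + 2.63296×10^8)/2 = 4.95176×10^8 km.
Circular speed at r₁: v₁ = √(μ/r₁) = √(1.32917×10^11/7.27056×10^8) = 13.521 km/s.
Transfer-orbit speed at r₁ (v² = μ(2/r − 1/a)): v_a = √[μ(2/r₁ − 1/a_t)] = 9.8594 km/s.
First burn Δv₁ = |v_a − v₁| = 3.662 km/s.
Circular speed at r₂: v₂ = √(μ/r₂) = 22.468 km/s.
Transfer-orbit speed at r₂: v_p = √[μ(2/r₂ − 1/a_t)] = 27.225 km/s.
Second burn Δv₂ = |v₂ − v_p| = 4.757 km/s.
Total Δv = Δv₁ + Δv₂ = 8.419 km/s.

Δv = 8.42 km/s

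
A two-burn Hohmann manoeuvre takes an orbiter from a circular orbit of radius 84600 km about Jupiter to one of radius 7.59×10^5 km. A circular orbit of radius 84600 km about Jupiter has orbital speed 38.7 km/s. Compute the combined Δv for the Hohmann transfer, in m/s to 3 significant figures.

Δv = 20300 m/s

From the circular-orbit relation v² = μ/r at r = 84600 km: μ = v²r = (38.7)² × 84600 = 1.26705×10^8 km³/s².
Transfer-ellipse semi-major axis a_t = (r₁ + r₂)/2 = (84600 + 7.590×10^5)/2 = 4.218×10^5 km.
At r₁ the circular-orbit speed is v₁ = √(μ/r₁) = 38.700 km/s.
On the transfer ellipse at r₁, vis-viva equation gives v_p = √[μ(2/r₁ − 1/a_t)] = 51.913 km/s.
First burn Δv₁ = |v_p − v₁| = 13.213 km/s.
Circular speed at r₂: v₂ = √(μ/r₂) = 12.92 km/s.
Transfer-orbit speed at r₂: v_a = √[μ(2/r₂ − 1/a_t)] = 5.786 km/s.
Second burn Δv₂ = |v₂ − v_a| = 7.1340 km/s.
Total Δv = Δv₁ + Δv₂ = 20.35 km/s.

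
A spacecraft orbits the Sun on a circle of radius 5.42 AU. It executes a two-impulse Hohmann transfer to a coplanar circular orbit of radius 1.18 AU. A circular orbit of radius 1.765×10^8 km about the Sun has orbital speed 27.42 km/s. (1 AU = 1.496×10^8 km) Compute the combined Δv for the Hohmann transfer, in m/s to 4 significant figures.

Δv = 12860 m/s

From the circular-orbit relation v² = μ/r at r = 1.765×10^8 km: μ = v²r = (27.42)² × 1.765×10^8 = 1.32703×10^11 km³/s².
In km: r₁ = 5.42 × 1.496×10^8 = 8.10832×10^8 km; r₂ = 1.18 × 1.496×10^8 = 1.76528×10^8 km.
Transfer-ellipse semi-major axis a_t = (r₁ + r₂)/2 = (8.10832×10^8 + 1.76528×10^8)/2 = 4.9368×10^8 km.
Circular speed at r₁: v₁ = √(μ/r₁) = √(1.32703×10^11/8.10832×10^8) = 12.793 km/s.
On the transfer ellipse at r₁, vis-viva gives v_a = √[μ(2/r₁ − 1/a_t)] = 7.6499 km/s.
First burn Δv₁ = |v_a − v₁| = 5.143 km/s.
At r₂, v₂ = √(μ/r₂) = 27.42 km/s.
Transfer-orbit speed at r₂: v_p = √[μ(2/r₂ − 1/a_t)] = 35.14 km/s.
Second burn Δv₂ = |v₂ − v_p| = 7.720 km/s.
Δv = Δv₁ + Δv₂ = 5.143 + 7.720 = 12.86 km/s.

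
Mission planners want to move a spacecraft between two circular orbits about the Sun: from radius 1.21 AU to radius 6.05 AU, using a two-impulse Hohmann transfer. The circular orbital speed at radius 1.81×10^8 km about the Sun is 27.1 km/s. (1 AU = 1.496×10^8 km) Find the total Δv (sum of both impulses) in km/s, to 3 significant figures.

Δv = 13.0 km/s

From the circular-orbit relation v² = μ/r at r = 1.81×10^8 km: μ = v²r = (27.1)² × 1.81×10^8 = 1.32928×10^11 km³/s².
In km: r₁ = 1.21 × 1.496×10^8 = 1.81016×10^8 km; r₂ = 6.05 × 1.496×10^8 = 9.0508×10^8 km.
The Hohmann ellipse has a_t = (r₁ + r₂)/2 = 5.43048×10^8 km.
Circular speed at r₁: v₁ = √(μ/r₁) = √(1.32928×10^11/1.81016×10^8) = 27.0988 km/s.
On the transfer ellipse at r₁, vis-viva equation gives v_p = √[μ(2/r₁ − 1/a_t)] = 34.9844 km/s.
First burn Δv₁ = |v_p − v₁| = 7.886 km/s.
Circular speed at r₂: v₂ = √(μ/r₂) = 12.119 km/s.
Transfer-orbit speed at r₂: v_a = √[μ(2/r₂ − 1/a_t)] = 6.9969 km/s.
Second burn Δv₂ = |v₂ − v_a| = 5.122 km/s.
Δv = Δv₁ + Δv₂ = 7.886 + 5.122 = 13.01 km/s.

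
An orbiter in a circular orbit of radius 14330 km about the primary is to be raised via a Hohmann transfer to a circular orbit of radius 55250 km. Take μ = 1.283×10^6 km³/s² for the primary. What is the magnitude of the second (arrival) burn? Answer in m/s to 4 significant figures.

Semi-major axis of the transfer orbit: a_t = (14330 + 55250)/2 = 34790 km.
Circular speed at r = 55250 km: v_c = √(μ/r) = 4.819 km/s.
Transfer-orbit speed at the same r (vis-viva, a = a_t): v_t = √[μ(2/r − 1/a_t)] = 3.093 km/s.
Δv₂ = |v_t − v_c| = |3.093 − 4.819| = 1.726 km/s.

Δv₂ = 1726 m/s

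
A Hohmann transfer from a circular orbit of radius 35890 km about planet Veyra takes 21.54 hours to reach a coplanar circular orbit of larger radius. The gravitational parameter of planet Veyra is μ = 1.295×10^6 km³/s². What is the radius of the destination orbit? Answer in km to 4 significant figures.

Transfer time t = 21.54 hours = 77544 s, and t = π√(a_t³/μ).
So a_t = (μ t²/π²)^(1/3) = (1.295×10^6 × (77544)² / π²)^(1/3) = 92404 km.
Since a_t = (r₁ + r₂)/2, r₂ = 2a_t − r₁ = 2×92404 − 35890 = 1.48918×10^5 km.

r₂ = 1.489×10^5 km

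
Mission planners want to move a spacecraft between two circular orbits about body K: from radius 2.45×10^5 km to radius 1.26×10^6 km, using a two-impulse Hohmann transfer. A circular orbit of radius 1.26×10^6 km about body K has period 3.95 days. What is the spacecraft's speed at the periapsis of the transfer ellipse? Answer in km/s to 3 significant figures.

From Kepler's third law T² = 4π²r³/μ at r = 1.26×10^6 km, T = 3.95 days = 3.95 × 86400 s = 3.4128×10^5 s: μ = 4π²r³/T² = 6.78031×10^8 km³/s².
Semi-major axis of the transfer orbit: a_t = (2.450×10^5 + 1.260×10^6)/2 = 7.525×10^5 km.
At periapsis, r = 2.450×10^5 km.
From the vis-viva equation, v = √[μ(2/r − 1/a_t)] = 68.07 km/s.

v = 68.1 km/s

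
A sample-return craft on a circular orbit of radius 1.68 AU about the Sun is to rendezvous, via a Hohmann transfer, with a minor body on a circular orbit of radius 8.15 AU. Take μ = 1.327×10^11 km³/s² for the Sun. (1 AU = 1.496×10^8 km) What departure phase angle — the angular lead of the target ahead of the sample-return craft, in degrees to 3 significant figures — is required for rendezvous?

φ = 95.7°

In km: r₁ = 1.68 × 1.496×10^8 = 2.51328×10^8 km; r₂ = 8.15 × 1.496×10^8 = 1.21924×10^9 km.
Semi-major axis of the transfer orbit: a_t = (2.51328×10^8 + 1.21924×10^9)/2 = 7.35284×10^8 km.
Transfer time t = π√(a_t³/μ) = 1.7195×10^8 s.
Target angular speed ω₂ = √(μ/r₂³) = 8.5566×10^-9 rad/s.
Angle swept by the target during transfer: ω₂·t = 1.4713 rad = 84.30°.
The sample-return craft traverses 180° on the transfer ellipse, so the target must lead by 180° − 84.30° = 95.7°.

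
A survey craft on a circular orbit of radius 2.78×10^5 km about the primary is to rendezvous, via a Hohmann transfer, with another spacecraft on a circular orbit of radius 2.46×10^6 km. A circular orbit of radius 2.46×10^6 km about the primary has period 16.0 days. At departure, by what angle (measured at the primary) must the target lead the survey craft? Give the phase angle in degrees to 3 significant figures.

From Kepler's third law T² = 4π²r³/μ at r = 2.46×10^6 km, T = 16.0 days = 16.0 × 86400 s = 1.3824×10^6 s: μ = 4π²r³/T² = 3.07537×10^8 km³/s².
The Hohmann ellipse has a_t = (r₁ + r₂)/2 = 1.369×10^6 km.
Transfer time t = π√(a_t³/μ) = 2.8695×10^5 s.
Target angular speed ω₂ = √(μ/r₂³) = 4.5451×10^-6 rad/s.
Angle swept by the target during transfer: ω₂·t = 1.3042 rad = 74.73°.
The survey craft traverses 180° on the transfer ellipse, so the target must lead by 180° − 74.73° = 105°.

φ = 105°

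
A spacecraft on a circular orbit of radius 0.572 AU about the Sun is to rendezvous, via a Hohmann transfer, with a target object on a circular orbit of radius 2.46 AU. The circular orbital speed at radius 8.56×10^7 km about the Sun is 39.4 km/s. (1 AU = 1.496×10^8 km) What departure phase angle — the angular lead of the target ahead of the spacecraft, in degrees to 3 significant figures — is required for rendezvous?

From the circular-orbit relation v² = μ/r at r = 8.56×10^7 km: μ = v²r = (39.4)² × 8.56×10^7 = 1.32882×10^11 km³/s².
In km: r₁ = 0.572 × 1.496×10^8 = 8.55712×10^7 km; r₂ = 2.46 × 1.496×10^8 = 3.68016×10^8 km.
The Hohmann ellipse has a_t = (r₁ + r₂)/2 = 2.267936×10^8 km.
The half-period of the transfer ellipse is t = π√(a_t³/μ) = 2.9435×10^7 s.
The target's mean motion on its circular orbit is ω₂ = √(μ/r₂³) = 5.1634×10^-8 rad/s.
Angle swept by the target during transfer: ω₂·t = 1.5198 rad = 87.08°.
Arrival is 180° from departure on the ellipse, so φ = 180° − 87.08° = 92.9°.

φ = 92.9°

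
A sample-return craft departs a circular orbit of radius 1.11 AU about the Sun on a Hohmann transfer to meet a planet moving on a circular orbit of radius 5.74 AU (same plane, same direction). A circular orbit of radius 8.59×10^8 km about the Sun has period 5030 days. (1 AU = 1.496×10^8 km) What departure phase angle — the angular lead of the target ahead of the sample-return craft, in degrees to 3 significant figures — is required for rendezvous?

From Kepler's third law T² = 4π²r³/μ at r = 8.59×10^8 km, T = 5030 days = 5030 × 86400 s = 4.34592×10^8 s: μ = 4π²r³/T² = 1.32488×10^11 km³/s².
In km: r₁ = 1.11 × 1.496×10^8 = 1.66056×10^8 km; r₂ = 5.74 × 1.496×10^8 = 8.58704×10^8 km.
Semi-major axis of the transfer orbit: a_t = (1.66056×10^8 + 8.58704×10^8)/2 = 5.1238×10^8 km.
The half-period of the transfer ellipse is t = π√(a_t³/μ) = 1.00104×10^8 s.
Target angular speed ω₂ = √(μ/r₂³) = 1.44651×10^-8 rad/s.
Angle swept by the target during transfer: ω₂·t = 1.448014 rad = 82.97°.
Arrival is 180° from departure on the ellipse, so φ = 180° − 82.97° = 97.0°.

φ = 97.0°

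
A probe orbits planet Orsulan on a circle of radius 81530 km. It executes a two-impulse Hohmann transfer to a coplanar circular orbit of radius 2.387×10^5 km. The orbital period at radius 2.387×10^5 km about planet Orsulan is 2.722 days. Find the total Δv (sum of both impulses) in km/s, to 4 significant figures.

From Kepler's third law T² = 4π²r³/μ at r = 2.387×10^5 km, T = 2.722 days = 2.722 × 86400 s = 2.351808×10^5 s: μ = 4π²r³/T² = 9.70763×10^6 km³/s².
Transfer-ellipse semi-major axis a_t = (r₁ + r₂)/2 = (81530 + 2.387×10^5)/2 = 1.60115×10^5 km.
At r₁ the circular-orbit speed is v₁ = √(μ/r₁) = 10.912 km/s.
Transfer-orbit speed at r₁ (v² = μ(2/r − 1/a)): v_p = √[μ(2/r₁ − 1/a_t)] = 13.323 km/s.
First burn Δv₁ = |v_p − v₁| = 2.411 km/s.
At r₂, v₂ = √(μ/r₂) = 6.3772 km/s.
Transfer-orbit speed at r₂: v_a = √[μ(2/r₂ − 1/a_t)] = 4.5506 km/s.
Second burn Δv₂ = |v₂ − v_a| = 1.827 km/s.
Δv = Δv₁ + Δv₂ = 2.411 + 1.827 = 4.238 km/s.

Δv = 4.238 km/s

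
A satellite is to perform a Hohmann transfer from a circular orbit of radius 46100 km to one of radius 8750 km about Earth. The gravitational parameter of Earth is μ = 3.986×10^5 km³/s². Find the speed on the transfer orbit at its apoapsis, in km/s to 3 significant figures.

The Hohmann ellipse has a_t = (r₁ + r₂)/2 = 27425 km.
At apoapsis, r = 46100 km.
From the vis-viva equation, v = √[μ(2/r − 1/a_t)] = 1.661 km/s.

v = 1.66 km/s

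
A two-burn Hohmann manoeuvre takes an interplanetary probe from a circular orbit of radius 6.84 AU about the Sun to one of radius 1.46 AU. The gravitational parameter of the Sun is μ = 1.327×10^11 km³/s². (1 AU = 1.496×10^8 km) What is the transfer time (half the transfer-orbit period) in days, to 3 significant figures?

In km: r₁ = 6.84 × 1.496×10^8 = 1.023264×10^9 km; r₂ = 1.46 × 1.496×10^8 = 2.18416×10^8 km.
Transfer-ellipse semi-major axis a_t = (r₁ + r₂)/2 = (1.023264×10^9 + 2.18416×10^8)/2 = 6.2084×10^8 km.
Transfer time t = π√(a_t³/μ) = π√((6.2084×10^8)³ / 1.327×10^11) = 1.334×10^8 s.
Converting: 1.334×10^8 s ÷ 86400 s/day = 1540 days.

t = 1540 days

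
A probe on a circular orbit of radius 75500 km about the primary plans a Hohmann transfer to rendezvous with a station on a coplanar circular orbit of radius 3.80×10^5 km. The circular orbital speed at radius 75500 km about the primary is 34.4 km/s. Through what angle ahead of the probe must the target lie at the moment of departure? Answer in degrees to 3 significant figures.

φ = 96.5°

From the circular-orbit relation v² = μ/r at r = 75500 km: μ = v²r = (34.4)² × 75500 = 8.93437×10^7 km³/s².
Semi-major axis of the transfer orbit: a_t = (75500 + 3.800×10^5)/2 = 2.2775×10^5 km.
The half-period of the transfer ellipse is t = π√(a_t³/μ) = 36125 s.
Target angular speed ω₂ = √(μ/r₂³) = 4.0351×10^-5 rad/s.
Angle swept by the target during transfer: ω₂·t = 1.4577 rad = 83.52°.
Arrival is 180° from departure on the ellipse, so φ = 180° − 83.52° = 96.5°.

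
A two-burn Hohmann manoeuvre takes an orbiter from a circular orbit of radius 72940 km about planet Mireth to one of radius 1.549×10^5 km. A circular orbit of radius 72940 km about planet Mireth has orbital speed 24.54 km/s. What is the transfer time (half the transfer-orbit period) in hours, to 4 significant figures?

From the circular-orbit relation v² = μ/r at r = 72940 km: μ = v²r = (24.54)² × 72940 = 4.39253×10^7 km³/s².
Semi-major axis of the transfer orbit: a_t = (72940 + 1.549×10^5)/2 = 1.1392×10^5 km.
By Kepler's third law the transfer-orbit period is T = 2π√(a_t³/μ), so t = T/2 = 18226 s.
Converting: 18226 s ÷ 3600 s/hour = 5.063 hours.

t = 5.063 hours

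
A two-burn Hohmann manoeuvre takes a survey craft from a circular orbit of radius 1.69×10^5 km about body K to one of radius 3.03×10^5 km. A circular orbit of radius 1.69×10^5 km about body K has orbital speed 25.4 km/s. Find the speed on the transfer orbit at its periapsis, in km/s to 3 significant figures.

v = 28.8 km/s

From the circular-orbit relation v² = μ/r at r = 1.69×10^5 km: μ = v²r = (25.4)² × 1.69×10^5 = 1.09032×10^8 km³/s².
The Hohmann ellipse has a_t = (r₁ + r₂)/2 = 2.360×10^5 km.
The periapsis of the transfer ellipse is at r = 1.690×10^5 km.
Applying v² = μ(2/r − 1/a_t): v = 28.78 km/s.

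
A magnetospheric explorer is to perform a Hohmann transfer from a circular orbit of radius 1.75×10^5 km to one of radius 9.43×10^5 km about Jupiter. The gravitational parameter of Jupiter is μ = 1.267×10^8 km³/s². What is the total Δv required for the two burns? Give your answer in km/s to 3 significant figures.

Transfer-ellipse semi-major axis a_t = (r₁ + r₂)/2 = (1.750×10^5 + 9.430×10^5)/2 = 5.590×10^5 km.
Circular speed at r₁: v₁ = √(μ/r₁) = √(1.267×10^8/1.750×10^5) = 26.907 km/s.
On the transfer ellipse at r₁, v² = μ(2/r − 1/a) gives v_p = √[μ(2/r₁ − 1/a_t)] = 34.948 km/s.
First burn Δv₁ = |v_p − v₁| = 8.041 km/s.
Circular speed at r₂: v₂ = √(μ/r₂) = 11.5913 km/s.
Transfer-orbit speed at r₂: v_a = √[μ(2/r₂ − 1/a_t)] = 6.48553 km/s.
Second burn Δv₂ = |v₂ − v_a| = 5.106 km/s.
Δv = Δv₁ + Δv₂ = 8.041 + 5.106 = 13.15 km/s.

Δv = 13.1 km/s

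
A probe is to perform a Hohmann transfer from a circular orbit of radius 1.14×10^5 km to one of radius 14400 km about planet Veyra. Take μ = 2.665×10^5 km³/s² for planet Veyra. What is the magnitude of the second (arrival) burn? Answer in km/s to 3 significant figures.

Δv₂ = 1.43 km/s

Semi-major axis of the transfer orbit: a_t = (1.140×10^5 + 14400)/2 = 64200 km.
Circular speed at r = 14400 km: v_c = √(μ/r) = 4.302 km/s.
Vis-viva on the transfer ellipse at r = 14400 km gives v_t = √[μ(2/r − 1/a_t)] = 5.733 km/s.
Δv₂ = |v_t − v_c| = |5.733 − 4.302| = 1.431 km/s.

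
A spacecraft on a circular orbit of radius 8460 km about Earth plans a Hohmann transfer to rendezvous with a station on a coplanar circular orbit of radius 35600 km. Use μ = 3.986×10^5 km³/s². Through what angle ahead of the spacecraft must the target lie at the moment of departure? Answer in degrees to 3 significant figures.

φ = 92.4°

Semi-major axis of the transfer orbit: a_t = (8460 + 35600)/2 = 22030 km.
The half-period of the transfer ellipse is t = π√(a_t³/μ) = 16270.6 s.
The target's mean motion on its circular orbit is ω₂ = √(μ/r₂³) = 9.39926×10^-5 rad/s.
Angle swept by the target during transfer: ω₂·t = 1.5293 rad = 87.62°.
Arrival is 180° from departure on the ellipse, so φ = 180° − 87.62° = 92.4°.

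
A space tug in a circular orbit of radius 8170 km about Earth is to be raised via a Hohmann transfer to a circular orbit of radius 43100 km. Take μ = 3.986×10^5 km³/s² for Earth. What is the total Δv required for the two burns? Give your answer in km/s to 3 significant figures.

Δv = 3.40 km/s

Semi-major axis of the transfer orbit: a_t = (8170 + 43100)/2 = 25635 km.
At r₁ the circular-orbit speed is v₁ = √(μ/r₁) = 6.985 km/s.
On the transfer ellipse at r₁, v² = μ(2/r − 1/a) gives v_p = √[μ(2/r₁ − 1/a_t)] = 9.057 km/s.
First burn Δv₁ = |v_p − v₁| = 2.072 km/s.
At r₂, v₂ = √(μ/r₂) = 3.041 km/s.
Transfer-orbit speed at r₂: v_a = √[μ(2/r₂ − 1/a_t)] = 1.717 km/s.
Second burn Δv₂ = |v₂ − v_a| = 1.324 km/s.
Total Δv = Δv₁ + Δv₂ = 3.396 km/s.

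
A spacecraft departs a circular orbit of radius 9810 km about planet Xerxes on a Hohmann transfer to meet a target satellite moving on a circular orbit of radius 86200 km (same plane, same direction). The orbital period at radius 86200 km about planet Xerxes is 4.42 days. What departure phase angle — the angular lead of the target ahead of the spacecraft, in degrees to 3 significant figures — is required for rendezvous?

φ = 105°

From Kepler's third law T² = 4π²r³/μ at r = 86200 km, T = 4.42 days = 4.42 × 86400 s = 3.81888×10^5 s: μ = 4π²r³/T² = 1.73384×10^5 km³/s².
Transfer-ellipse semi-major axis a_t = (r₁ + r₂)/2 = (9810 + 86200)/2 = 48005 km.
Transfer time t = π√(a_t³/μ) = 79355 s.
Target angular speed ω₂ = √(μ/r₂³) = 1.6453×10^-5 rad/s.
Angle swept by the target during transfer: ω₂·t = 1.3056 rad = 74.81°.
The spacecraft traverses 180° on the transfer ellipse, so the target must lead by 180° − 74.81° = 105°.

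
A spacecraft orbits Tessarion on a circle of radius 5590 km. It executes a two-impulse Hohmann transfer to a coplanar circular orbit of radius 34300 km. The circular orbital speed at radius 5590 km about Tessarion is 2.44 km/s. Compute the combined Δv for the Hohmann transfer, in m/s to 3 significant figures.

From the circular-orbit relation v² = μ/r at r = 5590 km: μ = v²r = (2.44)² × 5590 = 33280.6 km³/s².
The Hohmann ellipse has a_t = (r₁ + r₂)/2 = 19945 km.
At r₁ the circular-orbit speed is v₁ = √(μ/r₁) = 2.4400 km/s.
On the transfer ellipse at r₁, v² = μ(2/r − 1/a) gives v_p = √[μ(2/r₁ − 1/a_t)] = 3.1998 km/s.
First burn Δv₁ = |v_p − v₁| = 0.7598 km/s.
At r₂, v₂ = √(μ/r₂) = 0.9850 km/s.
Transfer-orbit speed at r₂: v_a = √[μ(2/r₂ − 1/a_t)] = 0.5215 km/s.
Second burn Δv₂ = |v₂ − v_a| = 0.4635 km/s.
Total Δv = Δv₁ + Δv₂ = 1.223 km/s.

Δv = 1220 m/s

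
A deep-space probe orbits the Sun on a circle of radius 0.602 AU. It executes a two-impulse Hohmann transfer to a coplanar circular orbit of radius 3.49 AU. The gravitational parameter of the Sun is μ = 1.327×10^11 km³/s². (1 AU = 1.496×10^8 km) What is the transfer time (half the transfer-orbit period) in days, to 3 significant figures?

t = 535 days

In km: r₁ = 0.602 × 1.496×10^8 = 9.00592×10^7 km; r₂ = 3.49 × 1.496×10^8 = 5.22104×10^8 km.
Transfer-ellipse semi-major axis a_t = (r₁ + r₂)/2 = (9.00592×10^7 + 5.22104×10^8)/2 = 3.060816×10^8 km.
By Kepler's third law the transfer-orbit period is T = 2π√(a_t³/μ), so t = T/2 = 4.6182×10^7 s.
Converting: 4.6182×10^7 s ÷ 86400 s/day = 535 days.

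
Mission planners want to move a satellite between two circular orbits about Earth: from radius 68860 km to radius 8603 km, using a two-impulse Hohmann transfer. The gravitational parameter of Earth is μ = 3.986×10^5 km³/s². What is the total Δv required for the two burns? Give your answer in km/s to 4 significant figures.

Semi-major axis of the transfer orbit: a_t = (68860 + 8603)/2 = 38731.5 km.
At r₁ the circular-orbit speed is v₁ = √(μ/r₁) = 2.406 km/s.
Transfer-orbit speed at r₁ (vis-viva): v_a = √[μ(2/r₁ − 1/a_t)] = 1.134 km/s.
First burn Δv₁ = |v_a − v₁| = 1.272 km/s.
At r₂, v₂ = √(μ/r₂) = 6.807 km/s.
Transfer-orbit speed at r₂: v_p = √[μ(2/r₂ − 1/a_t)] = 9.076 km/s.
Second burn Δv₂ = |v₂ − v_p| = 2.269 km/s.
Δv = Δv₁ + Δv₂ = 1.272 + 2.269 = 3.541 km/s.

Δv = 3.541 km/s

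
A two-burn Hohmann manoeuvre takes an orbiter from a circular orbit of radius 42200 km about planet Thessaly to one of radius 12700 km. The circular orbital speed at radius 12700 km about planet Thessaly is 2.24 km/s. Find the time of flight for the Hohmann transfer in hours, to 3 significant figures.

From the circular-orbit relation v² = μ/r at r = 12700 km: μ = v²r = (2.24)² × 12700 = 63723.5 km³/s².
Semi-major axis of the transfer orbit: a_t = (42200 + 12700)/2 = 27450 km.
By Kepler's third law the transfer-orbit period is T = 2π√(a_t³/μ), so t = T/2 = 56600 s.
Converting: 56600 s ÷ 3600 s/hour = 15.7 hours.

t = 15.7 hours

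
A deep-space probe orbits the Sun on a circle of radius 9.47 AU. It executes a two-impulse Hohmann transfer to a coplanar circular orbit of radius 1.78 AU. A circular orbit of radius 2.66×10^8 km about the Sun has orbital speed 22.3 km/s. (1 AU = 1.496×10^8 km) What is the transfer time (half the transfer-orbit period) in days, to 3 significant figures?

t = 2440 days

From the circular-orbit relation v² = μ/r at r = 2.66×10^8 km: μ = v²r = (22.3)² × 2.66×10^8 = 1.32279×10^11 km³/s².
In km: r₁ = 9.47 × 1.496×10^8 = 1.416712×10^9 km; r₂ = 1.78 × 1.496×10^8 = 2.66288×10^8 km.
Semi-major axis of the transfer orbit: a_t = (1.416712×10^9 + 2.66288×10^8)/2 = 8.415×10^8 km.
Transfer time t = π√(a_t³/μ) = π√((8.415×10^8)³ / 1.32279×10^11) = 2.109×10^8 s.
Converting: 2.109×10^8 s ÷ 86400 s/day = 2440 days.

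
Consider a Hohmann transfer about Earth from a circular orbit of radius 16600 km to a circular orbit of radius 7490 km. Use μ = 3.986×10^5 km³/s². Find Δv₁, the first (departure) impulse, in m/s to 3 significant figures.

Δv₁ = 1040 m/s

Semi-major axis of the transfer orbit: a_t = (16600 + 7490)/2 = 12045 km.
Circular speed at r = 16600 km: v_c = √(μ/r) = 4.900 km/s.
Transfer-orbit speed at the same r (vis-viva, a = a_t): v_t = √[μ(2/r − 1/a_t)] = 3.864 km/s.
Δv₁ = |v_t − v_c| = |3.864 − 4.900| = 1.036 km/s.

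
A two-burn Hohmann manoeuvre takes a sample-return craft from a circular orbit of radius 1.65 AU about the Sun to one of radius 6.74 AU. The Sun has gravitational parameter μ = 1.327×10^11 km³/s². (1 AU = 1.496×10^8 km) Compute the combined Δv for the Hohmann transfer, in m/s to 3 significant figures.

In km: r₁ = 1.65 × 1.496×10^8 = 2.4684×10^8 km; r₂ = 6.74 × 1.496×10^8 = 1.008304×10^9 km.
The Hohmann ellipse has a_t = (r₁ + r₂)/2 = 6.27572×10^8 km.
At r₁ the circular-orbit speed is v₁ = √(μ/r₁) = 23.186 km/s.
On the transfer ellipse at r₁, vis-viva gives v_p = √[μ(2/r₁ − 1/a_t)] = 29.389 km/s.
First burn Δv₁ = |v_p − v₁| = 6.203 km/s.
At r₂, v₂ = √(μ/r₂) = 11.472 km/s.
Transfer-orbit speed at r₂: v_a = √[μ(2/r₂ − 1/a_t)] = 7.1947 km/s.
Second burn Δv₂ = |v₂ − v_a| = 4.277 km/s.
Δv = Δv₁ + Δv₂ = 6.203 + 4.277 = 10.48 km/s.

Δv = 10500 m/s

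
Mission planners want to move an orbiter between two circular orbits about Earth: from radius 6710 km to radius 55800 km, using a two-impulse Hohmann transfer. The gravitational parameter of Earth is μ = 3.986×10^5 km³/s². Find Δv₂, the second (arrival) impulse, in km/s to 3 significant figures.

Δv₂ = 1.43 km/s

Transfer-ellipse semi-major axis a_t = (r₁ + r₂)/2 = (6710 + 55800)/2 = 31255 km.
On the circular orbit at r = 55800 km, v_c = √(μ/r) = 2.6727 km/s.
Vis-viva on the transfer ellipse at r = 55800 km gives v_t = √[μ(2/r − 1/a_t)] = 1.2384 km/s.
Δv₂ = |v_t − v_c| = |1.2384 − 2.6727| = 1.434 km/s.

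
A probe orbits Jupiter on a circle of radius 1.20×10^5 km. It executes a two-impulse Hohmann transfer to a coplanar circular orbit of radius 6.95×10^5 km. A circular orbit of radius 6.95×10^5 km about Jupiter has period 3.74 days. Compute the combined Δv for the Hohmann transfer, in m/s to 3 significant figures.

From Kepler's third law T² = 4π²r³/μ at r = 6.95×10^5 km, T = 3.74 days = 3.74 × 86400 s = 3.23136×10^5 s: μ = 4π²r³/T² = 1.26924×10^8 km³/s².
Semi-major axis of the transfer orbit: a_t = (1.200×10^5 + 6.950×10^5)/2 = 4.075×10^5 km.
At r₁ the circular-orbit speed is v₁ = √(μ/r₁) = 32.52 km/s.
Transfer-orbit speed at r₁ (vis-viva equation): v_p = √[μ(2/r₁ − 1/a_t)] = 42.47 km/s.
First burn Δv₁ = |v_p − v₁| = 9.950 km/s.
Circular speed at r₂: v₂ = √(μ/r₂) = 13.5139 km/s.
Transfer-orbit speed at r₂: v_a = √[μ(2/r₂ − 1/a_t)] = 7.33341 km/s.
Second burn Δv₂ = |v₂ − v_a| = 6.180 km/s.
Δv = Δv₁ + Δv₂ = 9.950 + 6.180 = 16.13 km/s.

Δv = 16100 m/s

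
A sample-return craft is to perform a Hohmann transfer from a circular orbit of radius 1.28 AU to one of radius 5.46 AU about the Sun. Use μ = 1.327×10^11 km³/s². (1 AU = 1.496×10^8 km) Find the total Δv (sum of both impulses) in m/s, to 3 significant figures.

Δv = 12100 m/s

In km: r₁ = 1.28 × 1.496×10^8 = 1.91488×10^8 km; r₂ = 5.46 × 1.496×10^8 = 8.16816×10^8 km.
Transfer-ellipse semi-major axis a_t = (r₁ + r₂)/2 = (1.91488×10^8 + 8.16816×10^8)/2 = 5.04152×10^8 km.
Circular speed at r₁: v₁ = √(μ/r₁) = √(1.327×10^11/1.91488×10^8) = 26.325 km/s.
On the transfer ellipse at r₁, vis-viva equation gives v_p = √[μ(2/r₁ − 1/a_t)] = 33.508 km/s.
First burn Δv₁ = |v_p − v₁| = 7.183 km/s.
Circular speed at r₂: v₂ = √(μ/r₂) = 12.746 km/s.
Transfer-orbit speed at r₂: v_a = √[μ(2/r₂ − 1/a_t)] = 7.8553 km/s.
Second burn Δv₂ = |v₂ − v_a| = 4.891 km/s.
Δv = Δv₁ + Δv₂ = 7.183 + 4.891 = 12.07 km/s.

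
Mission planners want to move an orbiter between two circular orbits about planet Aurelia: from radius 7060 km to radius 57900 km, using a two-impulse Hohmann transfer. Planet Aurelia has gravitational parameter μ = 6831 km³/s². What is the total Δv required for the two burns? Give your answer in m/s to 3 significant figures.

Δv = 513 m/s

Semi-major axis of the transfer orbit: a_t = (7060 + 57900)/2 = 32480 km.
At r₁ the circular-orbit speed is v₁ = √(μ/r₁) = 0.983648 km/s.
Transfer-orbit speed at r₁ (v² = μ(2/r − 1/a)): v_p = √[μ(2/r₁ − 1/a_t)] = 1.31332 km/s.
First burn Δv₁ = |v_p − v₁| = 0.3297 km/s.
At r₂, v₂ = √(μ/r₂) = 0.34348 km/s.
Transfer-orbit speed at r₂: v_a = √[μ(2/r₂ − 1/a_t)] = 0.16014 km/s.
Second burn Δv₂ = |v₂ − v_a| = 0.1833 km/s.
Δv = Δv₁ + Δv₂ = 0.3297 + 0.1833 = 0.5130 km/s.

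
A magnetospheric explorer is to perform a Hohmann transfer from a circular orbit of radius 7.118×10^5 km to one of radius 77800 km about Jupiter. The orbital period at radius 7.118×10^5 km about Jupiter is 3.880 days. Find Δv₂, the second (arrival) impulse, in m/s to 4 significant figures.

From Kepler's third law T² = 4π²r³/μ at r = 7.118×10^5 km, T = 3.880 days = 3.880 × 86400 s = 3.35232×10^5 s: μ = 4π²r³/T² = 1.26690×10^8 km³/s².
Semi-major axis of the transfer orbit: a_t = (7.118×10^5 + 77800)/2 = 3.948×10^5 km.
Circular speed at r = 77800 km: v_c = √(μ/r) = 40.35 km/s.
Vis-viva on the transfer ellipse at r = 77800 km gives v_t = √[μ(2/r − 1/a_t)] = 54.18 km/s.
Δv₂ = |v_t − v_c| = |54.18 − 40.35| = 13.83 km/s.

Δv₂ = 13830 m/s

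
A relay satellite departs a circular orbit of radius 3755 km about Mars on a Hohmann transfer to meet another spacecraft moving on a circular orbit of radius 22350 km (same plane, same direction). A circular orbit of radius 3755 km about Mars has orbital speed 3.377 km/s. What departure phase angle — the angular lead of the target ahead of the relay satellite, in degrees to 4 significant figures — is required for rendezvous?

φ = 99.67°

From the circular-orbit relation v² = μ/r at r = 3755 km: μ = v²r = (3.377)² × 3755 = 42822.5 km³/s².
Transfer-ellipse semi-major axis a_t = (r₁ + r₂)/2 = (3755 + 22350)/2 = 13052.5 km.
The half-period of the transfer ellipse is t = π√(a_t³/μ) = 22640 s.
The target's mean motion on its circular orbit is ω₂ = √(μ/r₂³) = 6.193×10^-5 rad/s.
Angle swept by the target during transfer: ω₂·t = 1.402 rad = 80.33°.
The relay satellite traverses 180° on the transfer ellipse, so the target must lead by 180° − 80.33° = 99.67°.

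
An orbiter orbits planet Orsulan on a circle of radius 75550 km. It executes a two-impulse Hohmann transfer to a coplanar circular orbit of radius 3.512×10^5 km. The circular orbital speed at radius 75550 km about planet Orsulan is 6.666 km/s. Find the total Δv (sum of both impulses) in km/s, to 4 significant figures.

Δv = 3.138 km/s

From the circular-orbit relation v² = μ/r at r = 75550 km: μ = v²r = (6.666)² × 75550 = 3.35711×10^6 km³/s².
The Hohmann ellipse has a_t = (r₁ + r₂)/2 = 2.13375×10^5 km.
Circular speed at r₁: v₁ = √(μ/r₁) = √(3.35711×10^6/75550) = 6.666 km/s.
On the transfer ellipse at r₁, vis-viva equation gives v_p = √[μ(2/r₁ − 1/a_t)] = 8.552 km/s.
First burn Δv₁ = |v_p − v₁| = 1.886 km/s.
At r₂, v₂ = √(μ/r₂) = 3.092 km/s.
Transfer-orbit speed at r₂: v_a = √[μ(2/r₂ − 1/a_t)] = 1.840 km/s.
Second burn Δv₂ = |v₂ − v_a| = 1.252 km/s.
Total Δv = Δv₁ + Δv₂ = 3.138 km/s.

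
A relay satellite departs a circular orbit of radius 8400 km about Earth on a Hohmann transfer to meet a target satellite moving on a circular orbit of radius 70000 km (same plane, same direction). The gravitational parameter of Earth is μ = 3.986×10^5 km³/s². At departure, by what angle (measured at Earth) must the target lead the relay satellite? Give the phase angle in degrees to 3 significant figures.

The Hohmann ellipse has a_t = (r₁ + r₂)/2 = 39200 km.
The half-period of the transfer ellipse is t = π√(a_t³/μ) = 38619.8 s.
Target angular speed ω₂ = √(μ/r₂³) = 3.40896×10^-5 rad/s.
Angle swept by the target during transfer: ω₂·t = 1.3165 rad = 75.43°.
The relay satellite traverses 180° on the transfer ellipse, so the target must lead by 180° − 75.43° = 105°.

φ = 105°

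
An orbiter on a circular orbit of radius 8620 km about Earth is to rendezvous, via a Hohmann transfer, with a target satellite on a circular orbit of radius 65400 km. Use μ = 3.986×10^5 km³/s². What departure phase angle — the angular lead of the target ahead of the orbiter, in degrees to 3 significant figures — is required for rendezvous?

φ = 103°

Semi-major axis of the transfer orbit: a_t = (8620 + 65400)/2 = 37010 km.
The half-period of the transfer ellipse is t = π√(a_t³/μ) = 35429 s.
Target angular speed ω₂ = √(μ/r₂³) = 3.7749×10^-5 rad/s.
Angle swept by the target during transfer: ω₂·t = 1.3374 rad = 76.63°.
The orbiter traverses 180° on the transfer ellipse, so the target must lead by 180° − 76.63° = 103°.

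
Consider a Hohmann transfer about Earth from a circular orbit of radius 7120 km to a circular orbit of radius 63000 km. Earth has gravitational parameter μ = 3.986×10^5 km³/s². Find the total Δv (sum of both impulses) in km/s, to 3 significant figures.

The Hohmann ellipse has a_t = (r₁ + r₂)/2 = 35060 km.
Circular speed at r₁: v₁ = √(μ/r₁) = √(3.986×10^5/7120) = 7.48219 km/s.
On the transfer ellipse at r₁, vis-viva equation gives v_p = √[μ(2/r₁ − 1/a_t)] = 10.0298 km/s.
First burn Δv₁ = |v_p − v₁| = 2.5476 km/s.
At r₂, v₂ = √(μ/r₂) = 2.5153 km/s.
Transfer-orbit speed at r₂: v_a = √[μ(2/r₂ − 1/a_t)] = 1.1335 km/s.
Second burn Δv₂ = |v₂ − v_a| = 1.3818 km/s.
Δv = Δv₁ + Δv₂ = 2.5476 + 1.3818 = 3.929 km/s.

Δv = 3.93 km/s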